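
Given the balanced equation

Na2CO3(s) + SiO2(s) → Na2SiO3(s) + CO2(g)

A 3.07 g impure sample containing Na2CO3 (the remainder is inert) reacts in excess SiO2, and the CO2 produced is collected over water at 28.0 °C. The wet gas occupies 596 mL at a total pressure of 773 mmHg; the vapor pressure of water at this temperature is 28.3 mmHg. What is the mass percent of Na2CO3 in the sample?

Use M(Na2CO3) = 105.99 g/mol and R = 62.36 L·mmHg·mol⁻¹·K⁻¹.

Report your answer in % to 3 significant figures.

81.6 %

P(CO2) = 773 − 28.3 = 744.7 mmHg
n(CO2) = PV/RT = (744.7 × 0.5960) / (62.36 × 301.15) = 0.02363 mol
n(Na2CO3) = (1/1) × 0.02363 = 0.02363 mol
m(Na2CO3) = 0.02363 × 105.99 = 2.505 g
%Na2CO3 = 2.505 / 3.07 × 100 = 81.60%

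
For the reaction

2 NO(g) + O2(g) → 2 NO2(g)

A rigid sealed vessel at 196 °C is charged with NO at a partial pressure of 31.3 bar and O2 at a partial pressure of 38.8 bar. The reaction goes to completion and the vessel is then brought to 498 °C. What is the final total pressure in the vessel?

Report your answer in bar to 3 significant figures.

Because the vessel is rigid and T is held at 196 °C, work the stoichiometry in partial pressures (P_i = n_iRT/V).
P(O2) required for 31.3 bar of NO = (1/2) × 31.3 = 15.65 bar; available 38.8 bar, so NO is limiting.
P(O2) remaining = 38.8 − (1/2) × 31.3 = 23.15 bar
P(gaseous products) = (2)/2 × 31.3 = 31.30 bar
P_total at 196 °C = 23.15 + 31.30 = 54.45 bar
Scaling to 498 °C: P = 54.45 × 771.15/469.15 = 89.50 bar

89.5 bar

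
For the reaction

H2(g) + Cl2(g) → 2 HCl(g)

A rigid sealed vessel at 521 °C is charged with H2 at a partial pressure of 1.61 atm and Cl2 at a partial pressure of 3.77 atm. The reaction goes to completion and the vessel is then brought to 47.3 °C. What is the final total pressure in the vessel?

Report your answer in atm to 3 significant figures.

2.17 atm

At constant V, partial pressures at 521 °C are proportional to moles, so apply stoichiometry directly to pressures.
P(Cl2) required for 1.61 atm of H2 = (1/1) × 1.61 = 1.610 atm; available 3.77 atm, so H2 is limiting.
P(Cl2) remaining = 3.77 − (1/1) × 1.61 = 2.160 atm
P(gaseous products) = (2)/1 × 1.61 = 3.220 atm
P_total at 521 °C = 2.160 + 3.220 = 5.380 atm
Scaling to 47.3 °C: P = 5.380 × 320.45/794.15 = 2.171 atm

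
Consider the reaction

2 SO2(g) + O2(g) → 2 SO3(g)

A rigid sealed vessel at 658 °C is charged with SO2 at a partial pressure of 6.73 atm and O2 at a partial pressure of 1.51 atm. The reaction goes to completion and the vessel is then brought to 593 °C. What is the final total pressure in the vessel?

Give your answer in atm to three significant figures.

6.26 atm

At constant V, partial pressures at 658 °C are proportional to moles, so apply stoichiometry directly to pressures.
P(O2) required for 6.73 atm of SO2 = (1/2) × 6.73 = 3.365 atm; available 1.51 atm, so O2 is limiting.
P(SO2) remaining = 6.73 − (2/1) × 1.51 = 3.710 atm
P(gaseous products) = (2)/1 × 1.51 = 3.020 atm
P_total at 658 °C = 3.710 + 3.020 = 6.730 atm
Scaling to 593 °C: P = 6.730 × 866.15/931.15 = 6.260 atm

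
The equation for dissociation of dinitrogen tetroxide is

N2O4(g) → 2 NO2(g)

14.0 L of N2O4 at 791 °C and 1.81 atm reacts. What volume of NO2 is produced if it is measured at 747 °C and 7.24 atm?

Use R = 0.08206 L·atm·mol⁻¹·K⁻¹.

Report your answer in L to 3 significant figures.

6.71 L

n(N2O4) = PV/RT = (1.81 × 14.0) / (0.08206 × 1064.15) = 0.2902 mol
n(NO2) = (2/1) × 0.2902 = 0.5804 mol
V = nRT/P = 0.5804 × 0.08206 × 1020.15 / 7.24 = 6.711 L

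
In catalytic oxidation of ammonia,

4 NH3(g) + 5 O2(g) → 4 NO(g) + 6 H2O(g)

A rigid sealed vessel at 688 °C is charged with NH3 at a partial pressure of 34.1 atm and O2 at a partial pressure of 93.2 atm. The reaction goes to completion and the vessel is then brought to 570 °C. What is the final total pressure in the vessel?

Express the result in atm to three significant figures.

With V and T fixed, P_i ∝ n_i, so the mole ratios apply directly to partial pressures at 688 °C.
P(O2) required for 34.1 atm of NH3 = (5/4) × 34.1 = 42.62 atm; available 93.2 atm, so NH3 is limiting.
P(O2) remaining = 93.2 − (5/4) × 34.1 = 50.58 atm
P(gaseous products) = (4+6)/4 × 34.1 = 85.25 atm
P_total at 688 °C = 50.58 + 85.25 = 135.8 atm
Scaling to 570 °C: P = 135.8 × 843.15/961.15 = 119.1 atm

119 atm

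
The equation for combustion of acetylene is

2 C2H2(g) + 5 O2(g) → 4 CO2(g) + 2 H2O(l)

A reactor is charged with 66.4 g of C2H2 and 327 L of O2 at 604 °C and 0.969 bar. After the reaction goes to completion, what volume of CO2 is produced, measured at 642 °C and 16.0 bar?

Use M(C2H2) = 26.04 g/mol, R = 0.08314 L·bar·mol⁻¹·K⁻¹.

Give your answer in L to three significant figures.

16.5 L

n(C2H2) = 66.4 / 26.04 = 2.550 mol
n(O2) = PV/RT = (0.969 × 327) / (0.08314 × 877.15) = 4.345 mol
For 2.550 mol C2H2, stoichiometry requires (5/2) × 2.550 = 6.375 mol O2; 4.345 mol is available, so O2 is limiting.
n(CO2) = (4/5) × 4.345 = 3.476 mol
V(CO2) = nRT/P = 3.476 × 0.08314 × 915.15 / 16.0 = 16.53 L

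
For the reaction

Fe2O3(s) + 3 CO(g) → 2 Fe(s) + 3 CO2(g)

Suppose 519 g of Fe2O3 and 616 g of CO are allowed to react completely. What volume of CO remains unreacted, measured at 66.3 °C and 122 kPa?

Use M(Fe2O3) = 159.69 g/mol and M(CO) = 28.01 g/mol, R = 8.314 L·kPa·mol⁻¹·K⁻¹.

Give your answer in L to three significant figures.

283 L

n(Fe2O3) = 519 / 159.69 = 3.250 mol
n(CO) = 616 / 28.01 = 21.99 mol
For 3.250 mol Fe2O3, stoichiometry requires (3/1) × 3.250 = 9.750 mol CO; 21.99 mol is available, so Fe2O3 is limiting.
n(CO) consumed = (3/1) × 3.250 = 9.750 mol; remaining = 21.99 − 9.750 = 12.24 mol
V(CO) = nRT/P = 12.24 × 8.314 × 339.45 / 122 = 283.1 L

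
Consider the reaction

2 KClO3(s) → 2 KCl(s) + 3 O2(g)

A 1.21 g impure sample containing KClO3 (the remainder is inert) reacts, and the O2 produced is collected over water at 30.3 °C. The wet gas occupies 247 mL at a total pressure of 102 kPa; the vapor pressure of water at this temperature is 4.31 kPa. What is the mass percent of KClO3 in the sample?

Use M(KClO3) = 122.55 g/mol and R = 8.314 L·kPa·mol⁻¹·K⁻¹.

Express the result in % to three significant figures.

P(O2) = 102 − 4.31 = 97.69 kPa
n(O2) = PV/RT = (97.69 × 0.2470) / (8.314 × 303.45) = 0.009564 mol
n(KClO3) = (2/3) × 0.009564 = 0.006376 mol
m(KClO3) = 0.006376 × 122.55 = 0.7814 g
%KClO3 = 0.7814 / 1.21 × 100 = 64.58%

64.6 %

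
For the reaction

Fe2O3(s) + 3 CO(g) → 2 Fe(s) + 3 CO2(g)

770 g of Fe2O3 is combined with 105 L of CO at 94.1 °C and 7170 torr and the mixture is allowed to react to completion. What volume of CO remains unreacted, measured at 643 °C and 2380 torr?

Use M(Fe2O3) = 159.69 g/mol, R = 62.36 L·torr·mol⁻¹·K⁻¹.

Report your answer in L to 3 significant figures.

442 L

n(Fe2O3) = 770 / 159.69 = 4.822 mol
n(CO) = PV/RT = (7170 × 105) / (62.36 × 367.25) = 32.87 mol
For 4.822 mol Fe2O3, stoichiometry requires (3/1) × 4.822 = 14.47 mol CO; 32.87 mol is available, so Fe2O3 is limiting.
n(CO) consumed = (3/1) × 4.822 = 14.47 mol; remaining = 32.87 − 14.47 = 18.40 mol
V(CO) = nRT/P = 18.40 × 62.36 × 916.15 / 2380 = 441.7 L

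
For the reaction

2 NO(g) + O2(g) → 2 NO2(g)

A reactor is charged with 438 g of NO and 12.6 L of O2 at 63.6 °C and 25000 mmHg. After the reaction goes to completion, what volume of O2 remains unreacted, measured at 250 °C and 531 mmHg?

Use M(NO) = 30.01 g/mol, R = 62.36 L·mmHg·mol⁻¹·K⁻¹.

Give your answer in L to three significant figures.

n(NO) = 438 / 30.01 = 14.60 mol
n(O2) = PV/RT = (25000 × 12.6) / (62.36 × 336.75) = 15.00 mol
For 14.60 mol NO, stoichiometry requires (1/2) × 14.60 = 7.300 mol O2; 15.00 mol is available, so NO is limiting.
n(O2) consumed = (1/2) × 14.60 = 7.300 mol; remaining = 15.00 − 7.300 = 7.700 mol
V(O2) = nRT/P = 7.700 × 62.36 × 523.15 / 531 = 473.1 L

473 L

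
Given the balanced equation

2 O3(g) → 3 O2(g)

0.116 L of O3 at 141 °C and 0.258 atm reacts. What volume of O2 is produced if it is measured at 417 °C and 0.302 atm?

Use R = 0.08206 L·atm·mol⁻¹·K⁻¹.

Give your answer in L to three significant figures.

0.248 L

n(O3) = PV/RT = (0.258 × 0.116) / (0.08206 × 414.15) = 0.0008806 mol
n(O2) = (3/2) × 0.0008806 = 0.001321 mol
V = nRT/P = 0.001321 × 0.08206 × 690.15 / 0.302 = 0.2477 L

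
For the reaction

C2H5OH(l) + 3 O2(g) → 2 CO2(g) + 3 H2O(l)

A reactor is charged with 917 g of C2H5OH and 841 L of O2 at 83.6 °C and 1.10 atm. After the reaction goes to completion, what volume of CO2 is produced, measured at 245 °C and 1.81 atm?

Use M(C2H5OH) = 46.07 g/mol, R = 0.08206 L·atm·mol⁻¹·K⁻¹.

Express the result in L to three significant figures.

n(C2H5OH) = 917 / 46.07 = 19.90 mol
n(O2) = PV/RT = (1.10 × 841) / (0.08206 × 356.75) = 31.60 mol
For 19.90 mol C2H5OH, stoichiometry requires (3/1) × 19.90 = 59.70 mol O2; 31.60 mol is available, so O2 is limiting.
n(CO2) = (2/3) × 31.60 = 21.07 mol
V(CO2) = nRT/P = 21.07 × 0.08206 × 518.15 / 1.81 = 495.0 L

495 L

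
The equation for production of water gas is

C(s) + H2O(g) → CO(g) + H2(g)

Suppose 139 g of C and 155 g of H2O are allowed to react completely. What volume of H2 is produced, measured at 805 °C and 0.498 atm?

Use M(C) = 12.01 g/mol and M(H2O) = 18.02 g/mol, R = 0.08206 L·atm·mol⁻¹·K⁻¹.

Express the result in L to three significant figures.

1530 L

n(C) = 139 / 12.01 = 11.57 mol
n(H2O) = 155 / 18.02 = 8.602 mol
For 11.57 mol C, stoichiometry requires (1/1) × 11.57 = 11.57 mol H2O; 8.602 mol is available, so H2O is limiting.
n(H2) = (1/1) × 8.602 = 8.602 mol
V(H2) = nRT/P = 8.602 × 0.08206 × 1078.15 / 0.498 = 1528 L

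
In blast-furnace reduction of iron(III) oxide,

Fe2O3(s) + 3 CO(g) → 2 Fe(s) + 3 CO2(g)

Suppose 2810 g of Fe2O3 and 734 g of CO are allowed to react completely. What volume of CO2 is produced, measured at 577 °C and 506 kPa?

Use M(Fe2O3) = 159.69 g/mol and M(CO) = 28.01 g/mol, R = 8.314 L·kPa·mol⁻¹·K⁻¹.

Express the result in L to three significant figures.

n(Fe2O3) = 2810 / 159.69 = 17.60 mol
n(CO) = 734 / 28.01 = 26.20 mol
For 17.60 mol Fe2O3, stoichiometry requires (3/1) × 17.60 = 52.80 mol CO; 26.20 mol is available, so CO is limiting.
n(CO2) = (3/3) × 26.20 = 26.20 mol
V(CO2) = nRT/P = 26.20 × 8.314 × 850.15 / 506 = 366.0 L

366 L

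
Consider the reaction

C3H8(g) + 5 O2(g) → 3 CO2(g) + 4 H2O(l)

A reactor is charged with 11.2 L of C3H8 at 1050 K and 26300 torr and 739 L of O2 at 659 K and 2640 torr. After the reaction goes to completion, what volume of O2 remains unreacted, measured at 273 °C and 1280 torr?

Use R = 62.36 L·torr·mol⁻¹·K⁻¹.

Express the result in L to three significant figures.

665 L

n(C3H8) = PV/RT = (26300 × 11.2) / (62.36 × 1050) = 4.499 mol
n(O2) = PV/RT = (2640 × 739) / (62.36 × 659) = 47.47 mol
For 4.499 mol C3H8, stoichiometry requires (5/1) × 4.499 = 22.49 mol O2; 47.47 mol is available, so C3H8 is limiting.
n(O2) consumed = (5/1) × 4.499 = 22.49 mol; remaining = 47.47 − 22.49 = 24.98 mol
V(O2) = nRT/P = 24.98 × 62.36 × 546.15 / 1280 = 664.7 L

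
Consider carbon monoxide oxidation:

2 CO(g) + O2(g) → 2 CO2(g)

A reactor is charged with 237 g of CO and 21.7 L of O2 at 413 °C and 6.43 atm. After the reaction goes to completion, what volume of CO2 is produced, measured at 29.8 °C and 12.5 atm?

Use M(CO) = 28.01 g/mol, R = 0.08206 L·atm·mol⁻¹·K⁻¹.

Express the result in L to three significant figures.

9.86 L

n(CO) = 237 / 28.01 = 8.461 mol
n(O2) = PV/RT = (6.43 × 21.7) / (0.08206 × 686.15) = 2.478 mol
For 8.461 mol CO, stoichiometry requires (1/2) × 8.461 = 4.231 mol O2; 2.478 mol is available, so O2 is limiting.
n(CO2) = (2/1) × 2.478 = 4.956 mol
V(CO2) = nRT/P = 4.956 × 0.08206 × 302.95 / 12.5 = 9.857 L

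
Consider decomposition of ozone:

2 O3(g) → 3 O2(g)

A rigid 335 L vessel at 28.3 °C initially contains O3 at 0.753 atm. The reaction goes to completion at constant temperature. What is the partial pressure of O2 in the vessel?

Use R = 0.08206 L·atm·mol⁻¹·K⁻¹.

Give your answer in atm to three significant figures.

1.13 atm

n(O3)₀ = PV/RT = (0.753 × 335) / (0.08206 × 301.45) = 10.20 mol
n(O2) = (3/2) × 10.20 = 15.30 mol
P(O2) = nRT/V = 15.30 × 0.08206 × 301.45 / 335 = 1.130 atm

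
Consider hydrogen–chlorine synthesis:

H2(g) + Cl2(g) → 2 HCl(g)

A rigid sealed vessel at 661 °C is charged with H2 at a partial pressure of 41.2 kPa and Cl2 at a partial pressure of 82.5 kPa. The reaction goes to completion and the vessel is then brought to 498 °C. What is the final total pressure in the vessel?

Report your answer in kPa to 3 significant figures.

At constant V, partial pressures at 661 °C are proportional to moles, so apply stoichiometry directly to pressures.
P(Cl2) required for 41.2 kPa of H2 = (1/1) × 41.2 = 41.20 kPa; available 82.5 kPa, so H2 is limiting.
P(Cl2) remaining = 82.5 − (1/1) × 41.2 = 41.30 kPa
P(gaseous products) = (2)/1 × 41.2 = 82.40 kPa
P_total at 661 °C = 41.30 + 82.40 = 123.7 kPa
Scaling to 498 °C: P = 123.7 × 771.15/934.15 = 102.1 kPa

102 kPa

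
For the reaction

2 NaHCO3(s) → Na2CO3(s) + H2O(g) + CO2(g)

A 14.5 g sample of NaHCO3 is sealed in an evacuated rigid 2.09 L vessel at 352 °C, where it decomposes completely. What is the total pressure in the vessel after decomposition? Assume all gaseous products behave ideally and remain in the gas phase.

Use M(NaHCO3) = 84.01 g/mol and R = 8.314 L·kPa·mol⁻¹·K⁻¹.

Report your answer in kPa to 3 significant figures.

n(NaHCO3) = 14.5 / 84.01 = 0.1726 mol
n(gas produced) = (2/2) × 0.1726 = 0.1726 mol
P = nRT/V = 0.1726 × 8.314 × 625.15 / 2.09 = 429.2 kPa

429 kPa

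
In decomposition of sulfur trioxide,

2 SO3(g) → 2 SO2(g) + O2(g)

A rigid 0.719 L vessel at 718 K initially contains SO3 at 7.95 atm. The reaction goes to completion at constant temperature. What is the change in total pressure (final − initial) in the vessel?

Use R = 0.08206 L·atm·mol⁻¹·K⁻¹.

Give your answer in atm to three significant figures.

3.98 atm

At constant T and V, P ∝ n(gas): 2 mol gas → 3 mol gas.
P_final = (3/2) × 7.95 = 11.93 atm; ΔP = 11.93 − 7.95 = 3.980 atm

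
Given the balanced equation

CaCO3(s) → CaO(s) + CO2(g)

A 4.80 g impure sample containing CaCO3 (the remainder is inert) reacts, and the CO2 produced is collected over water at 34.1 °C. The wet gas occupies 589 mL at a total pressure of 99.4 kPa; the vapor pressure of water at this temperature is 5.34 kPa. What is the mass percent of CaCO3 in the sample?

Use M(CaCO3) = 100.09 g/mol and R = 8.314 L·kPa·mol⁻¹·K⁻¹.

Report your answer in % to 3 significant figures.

P(CO2) = 99.4 − 5.34 = 94.06 kPa
n(CO2) = PV/RT = (94.06 × 0.5890) / (8.314 × 307.25) = 0.02169 mol
n(CaCO3) = (1/1) × 0.02169 = 0.02169 mol
m(CaCO3) = 0.02169 × 100.09 = 2.171 g
%CaCO3 = 2.171 / 4.80 × 100 = 45.23%

45.2 %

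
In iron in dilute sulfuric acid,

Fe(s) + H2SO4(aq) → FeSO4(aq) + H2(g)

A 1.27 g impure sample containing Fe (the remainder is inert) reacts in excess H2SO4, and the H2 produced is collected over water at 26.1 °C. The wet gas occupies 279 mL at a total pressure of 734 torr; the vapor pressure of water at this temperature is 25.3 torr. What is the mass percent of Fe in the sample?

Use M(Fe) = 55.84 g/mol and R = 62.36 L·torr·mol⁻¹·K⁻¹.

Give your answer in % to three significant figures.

46.6 %

P(H2) = 734 − 25.3 = 708.7 torr
n(H2) = PV/RT = (708.7 × 0.2790) / (62.36 × 299.25) = 0.01060 mol
n(Fe) = (1/1) × 0.01060 = 0.01060 mol
m(Fe) = 0.01060 × 55.84 = 0.5919 g
%Fe = 0.5919 / 1.27 × 100 = 46.61%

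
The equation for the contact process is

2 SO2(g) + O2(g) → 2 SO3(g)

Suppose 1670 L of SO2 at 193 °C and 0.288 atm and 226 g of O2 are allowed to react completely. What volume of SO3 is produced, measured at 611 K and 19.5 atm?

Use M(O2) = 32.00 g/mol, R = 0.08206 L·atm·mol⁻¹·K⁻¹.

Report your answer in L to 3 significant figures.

32.3 L

n(SO2) = PV/RT = (0.288 × 1670) / (0.08206 × 466.15) = 12.57 mol
n(O2) = 226 / 32.00 = 7.062 mol
For 12.57 mol SO2, stoichiometry requires (1/2) × 12.57 = 6.285 mol O2; 7.062 mol is available, so SO2 is limiting.
n(SO3) = (2/2) × 12.57 = 12.57 mol
V(SO3) = nRT/P = 12.57 × 0.08206 × 611 / 19.5 = 32.32 L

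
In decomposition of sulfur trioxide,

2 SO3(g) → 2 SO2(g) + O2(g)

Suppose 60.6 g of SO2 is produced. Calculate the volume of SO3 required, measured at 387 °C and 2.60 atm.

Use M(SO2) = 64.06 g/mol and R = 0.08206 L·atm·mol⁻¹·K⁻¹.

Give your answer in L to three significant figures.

19.7 L

n(SO2) = 60.60 / 64.06 = 0.9460 mol
n(SO3) = (2/2) × 0.9460 = 0.9460 mol
V = nRT/P = 0.9460 × 0.08206 × 660.15 / 2.60 = 19.71 L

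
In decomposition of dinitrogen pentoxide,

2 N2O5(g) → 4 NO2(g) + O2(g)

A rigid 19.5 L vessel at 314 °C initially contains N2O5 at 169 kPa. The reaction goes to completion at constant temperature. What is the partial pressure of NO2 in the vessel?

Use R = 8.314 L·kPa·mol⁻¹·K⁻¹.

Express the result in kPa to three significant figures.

n(N2O5)₀ = PV/RT = (169 × 19.5) / (8.314 × 587.15) = 0.6751 mol
n(NO2) = (4/2) × 0.6751 = 1.350 mol
P(NO2) = nRT/V = 1.350 × 8.314 × 587.15 / 19.5 = 338.0 kPa

338 kPa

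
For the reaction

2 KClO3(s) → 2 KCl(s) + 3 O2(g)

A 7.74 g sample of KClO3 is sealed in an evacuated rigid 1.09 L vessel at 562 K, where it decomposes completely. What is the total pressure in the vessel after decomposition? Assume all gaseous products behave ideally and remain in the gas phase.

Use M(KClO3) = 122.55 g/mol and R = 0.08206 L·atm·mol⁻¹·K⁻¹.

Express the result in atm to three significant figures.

4.01 atm

n(KClO3) = 7.74 / 122.55 = 0.06316 mol
n(gas produced) = (3/2) × 0.06316 = 0.09474 mol
P = nRT/V = 0.09474 × 0.08206 × 562 / 1.09 = 4.008 atm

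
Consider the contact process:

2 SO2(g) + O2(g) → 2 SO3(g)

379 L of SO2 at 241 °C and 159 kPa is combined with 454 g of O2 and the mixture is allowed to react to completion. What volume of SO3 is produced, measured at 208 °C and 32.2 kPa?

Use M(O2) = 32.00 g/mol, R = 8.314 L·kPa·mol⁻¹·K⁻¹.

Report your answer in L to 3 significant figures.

n(SO2) = PV/RT = (159 × 379) / (8.314 × 514.15) = 14.10 mol
n(O2) = 454 / 32.00 = 14.19 mol
For 14.10 mol SO2, stoichiometry requires (1/2) × 14.10 = 7.050 mol O2; 14.19 mol is available, so SO2 is limiting.
n(SO3) = (2/2) × 14.10 = 14.10 mol
V(SO3) = nRT/P = 14.10 × 8.314 × 481.15 / 32.2 = 1752 L

1750 L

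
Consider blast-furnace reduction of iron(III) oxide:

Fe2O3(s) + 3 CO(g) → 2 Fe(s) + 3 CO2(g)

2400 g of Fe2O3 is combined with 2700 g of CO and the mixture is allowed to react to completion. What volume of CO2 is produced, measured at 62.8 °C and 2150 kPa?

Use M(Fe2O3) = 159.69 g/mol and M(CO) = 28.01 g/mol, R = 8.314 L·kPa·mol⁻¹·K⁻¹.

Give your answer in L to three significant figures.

n(Fe2O3) = 2400 / 159.69 = 15.03 mol
n(CO) = 2700 / 28.01 = 96.39 mol
For 15.03 mol Fe2O3, stoichiometry requires (3/1) × 15.03 = 45.09 mol CO; 96.39 mol is available, so Fe2O3 is limiting.
n(CO2) = (3/1) × 15.03 = 45.09 mol
V(CO2) = nRT/P = 45.09 × 8.314 × 335.95 / 2150 = 58.58 L

58.6 L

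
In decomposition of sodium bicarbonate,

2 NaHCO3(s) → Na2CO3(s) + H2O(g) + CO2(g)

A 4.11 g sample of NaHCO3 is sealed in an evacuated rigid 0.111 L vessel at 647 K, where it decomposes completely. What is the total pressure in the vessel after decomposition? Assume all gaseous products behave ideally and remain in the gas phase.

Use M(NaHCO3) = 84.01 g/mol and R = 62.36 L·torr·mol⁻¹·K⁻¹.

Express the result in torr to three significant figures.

n(NaHCO3) = 4.11 / 84.01 = 0.04892 mol
n(gas produced) = (2/2) × 0.04892 = 0.04892 mol
P = nRT/V = 0.04892 × 62.36 × 647 / 0.111 = 17780 torr

17800 torr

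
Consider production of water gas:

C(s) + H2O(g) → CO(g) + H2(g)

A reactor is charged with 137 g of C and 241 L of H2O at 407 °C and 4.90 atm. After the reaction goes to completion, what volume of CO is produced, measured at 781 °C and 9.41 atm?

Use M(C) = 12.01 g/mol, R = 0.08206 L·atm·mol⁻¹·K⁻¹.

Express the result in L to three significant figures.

105 L

n(C) = 137 / 12.01 = 11.41 mol
n(H2O) = PV/RT = (4.90 × 241) / (0.08206 × 680.15) = 21.16 mol
For 11.41 mol C, stoichiometry requires (1/1) × 11.41 = 11.41 mol H2O; 21.16 mol is available, so C is limiting.
n(CO) = (1/1) × 11.41 = 11.41 mol
V(CO) = nRT/P = 11.41 × 0.08206 × 1054.15 / 9.41 = 104.9 L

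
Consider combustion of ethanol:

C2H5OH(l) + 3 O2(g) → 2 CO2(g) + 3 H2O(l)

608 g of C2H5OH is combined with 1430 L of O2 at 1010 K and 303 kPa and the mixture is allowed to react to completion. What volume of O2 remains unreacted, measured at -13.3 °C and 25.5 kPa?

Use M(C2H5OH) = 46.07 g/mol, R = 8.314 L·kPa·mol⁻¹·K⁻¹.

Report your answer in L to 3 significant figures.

n(C2H5OH) = 608 / 46.07 = 13.20 mol
n(O2) = PV/RT = (303 × 1430) / (8.314 × 1010) = 51.60 mol
For 13.20 mol C2H5OH, stoichiometry requires (3/1) × 13.20 = 39.60 mol O2; 51.60 mol is available, so C2H5OH is limiting.
n(O2) consumed = (3/1) × 13.20 = 39.60 mol; remaining = 51.60 − 39.60 = 12.00 mol
V(O2) = nRT/P = 12.00 × 8.314 × 259.85 / 25.5 = 1017 L

1020 L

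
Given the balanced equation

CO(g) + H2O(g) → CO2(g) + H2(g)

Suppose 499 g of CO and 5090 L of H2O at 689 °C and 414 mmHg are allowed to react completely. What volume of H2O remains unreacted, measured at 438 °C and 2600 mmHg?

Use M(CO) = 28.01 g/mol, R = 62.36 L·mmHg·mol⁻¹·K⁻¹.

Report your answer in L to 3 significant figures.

295 L

n(CO) = 499 / 28.01 = 17.82 mol
n(H2O) = PV/RT = (414 × 5090) / (62.36 × 962.15) = 35.12 mol
For 17.82 mol CO, stoichiometry requires (1/1) × 17.82 = 17.82 mol H2O; 35.12 mol is available, so CO is limiting.
n(H2O) consumed = (1/1) × 17.82 = 17.82 mol; remaining = 35.12 − 17.82 = 17.30 mol
V(H2O) = nRT/P = 17.30 × 62.36 × 711.15 / 2600 = 295.1 L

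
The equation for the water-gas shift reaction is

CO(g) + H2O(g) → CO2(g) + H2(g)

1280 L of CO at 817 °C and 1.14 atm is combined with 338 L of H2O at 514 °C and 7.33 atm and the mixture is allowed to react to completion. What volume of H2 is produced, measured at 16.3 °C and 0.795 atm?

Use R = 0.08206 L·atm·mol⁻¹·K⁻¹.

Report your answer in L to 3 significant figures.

487 L

n(CO) = PV/RT = (1.14 × 1280) / (0.08206 × 1090.15) = 16.31 mol
n(H2O) = PV/RT = (7.33 × 338) / (0.08206 × 787.15) = 38.36 mol
For 16.31 mol CO, stoichiometry requires (1/1) × 16.31 = 16.31 mol H2O; 38.36 mol is available, so CO is limiting.
n(H2) = (1/1) × 16.31 = 16.31 mol
V(H2) = nRT/P = 16.31 × 0.08206 × 289.45 / 0.795 = 487.3 L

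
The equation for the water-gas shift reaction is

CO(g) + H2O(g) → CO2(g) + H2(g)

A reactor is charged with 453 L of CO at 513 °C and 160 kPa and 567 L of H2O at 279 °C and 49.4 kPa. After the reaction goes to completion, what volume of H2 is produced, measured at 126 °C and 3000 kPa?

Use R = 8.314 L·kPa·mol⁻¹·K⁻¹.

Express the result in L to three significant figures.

n(CO) = PV/RT = (160 × 453) / (8.314 × 786.15) = 11.09 mol
n(H2O) = PV/RT = (49.4 × 567) / (8.314 × 552.15) = 6.102 mol
For 11.09 mol CO, stoichiometry requires (1/1) × 11.09 = 11.09 mol H2O; 6.102 mol is available, so H2O is limiting.
n(H2) = (1/1) × 6.102 = 6.102 mol
V(H2) = nRT/P = 6.102 × 8.314 × 399.15 / 3000 = 6.750 L

6.75 L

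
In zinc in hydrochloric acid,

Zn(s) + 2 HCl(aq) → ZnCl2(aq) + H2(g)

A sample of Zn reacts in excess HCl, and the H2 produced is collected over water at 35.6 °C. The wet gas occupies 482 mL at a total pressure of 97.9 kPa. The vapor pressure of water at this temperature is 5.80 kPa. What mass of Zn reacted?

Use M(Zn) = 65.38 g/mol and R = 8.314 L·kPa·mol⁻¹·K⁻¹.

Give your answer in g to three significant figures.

P(H2) = 97.9 − 5.80 = 92.10 kPa
n(H2) = PV/RT = (92.10 × 0.4820) / (8.314 × 308.75) = 0.01729 mol
n(Zn) = (1/1) × 0.01729 = 0.01729 mol
m(Zn) = 0.01729 × 65.38 = 1.130 g

1.13 g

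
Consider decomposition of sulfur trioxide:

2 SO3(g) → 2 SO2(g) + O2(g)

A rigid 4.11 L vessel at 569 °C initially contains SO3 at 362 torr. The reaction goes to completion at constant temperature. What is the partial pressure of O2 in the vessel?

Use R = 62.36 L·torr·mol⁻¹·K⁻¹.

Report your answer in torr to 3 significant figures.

n(SO3)₀ = PV/RT = (362 × 4.11) / (62.36 × 842.15) = 0.02833 mol
n(O2) = (1/2) × 0.02833 = 0.01417 mol
P(O2) = nRT/V = 0.01417 × 62.36 × 842.15 / 4.11 = 181.1 torr

181 torr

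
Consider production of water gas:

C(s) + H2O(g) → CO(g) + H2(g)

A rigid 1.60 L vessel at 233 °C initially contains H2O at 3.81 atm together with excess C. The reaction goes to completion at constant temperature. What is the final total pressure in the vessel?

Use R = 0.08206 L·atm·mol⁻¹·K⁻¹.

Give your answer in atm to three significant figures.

At constant T and V, P ∝ n(gas): 1 mol gas → 2 mol gas.
P_final = (2/1) × 3.81 = 7.620 atm

7.62 atm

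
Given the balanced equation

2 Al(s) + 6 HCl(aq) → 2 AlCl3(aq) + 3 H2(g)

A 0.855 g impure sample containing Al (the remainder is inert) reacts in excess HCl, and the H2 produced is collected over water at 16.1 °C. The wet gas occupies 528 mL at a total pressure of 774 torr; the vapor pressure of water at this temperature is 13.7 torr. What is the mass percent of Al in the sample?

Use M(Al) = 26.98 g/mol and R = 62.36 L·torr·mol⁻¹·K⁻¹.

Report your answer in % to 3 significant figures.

P(H2) = 774 − 13.7 = 760.3 torr
n(H2) = PV/RT = (760.3 × 0.5280) / (62.36 × 289.25) = 0.02226 mol
n(Al) = (2/3) × 0.02226 = 0.01484 mol
m(Al) = 0.01484 × 26.98 = 0.4004 g
%Al = 0.4004 / 0.855 × 100 = 46.83%

46.8 %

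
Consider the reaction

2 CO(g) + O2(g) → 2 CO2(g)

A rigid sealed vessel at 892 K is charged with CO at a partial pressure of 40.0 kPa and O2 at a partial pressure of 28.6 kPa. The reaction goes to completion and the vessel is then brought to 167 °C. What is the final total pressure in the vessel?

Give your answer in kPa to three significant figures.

Because the vessel is rigid and T is held at 892 K, work the stoichiometry in partial pressures (P_i = n_iRT/V).
P(O2) required for 40.0 kPa of CO = (1/2) × 40.0 = 20.00 kPa; available 28.6 kPa, so CO is limiting.
P(O2) remaining = 28.6 − (1/2) × 40.0 = 8.600 kPa
P(gaseous products) = (2)/2 × 40.0 = 40.00 kPa
P_total at 892 K = 8.600 + 40.00 = 48.60 kPa
Scaling to 167 °C: P = 48.60 × 440.15/892 = 23.98 kPa

24.0 kPa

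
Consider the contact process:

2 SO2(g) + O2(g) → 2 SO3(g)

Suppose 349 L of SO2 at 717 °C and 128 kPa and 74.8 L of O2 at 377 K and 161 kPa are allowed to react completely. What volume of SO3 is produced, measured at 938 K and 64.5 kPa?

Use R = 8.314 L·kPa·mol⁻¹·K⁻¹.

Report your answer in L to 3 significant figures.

656 L

n(SO2) = PV/RT = (128 × 349) / (8.314 × 990.15) = 5.427 mol
n(O2) = PV/RT = (161 × 74.8) / (8.314 × 377) = 3.842 mol
For 5.427 mol SO2, stoichiometry requires (1/2) × 5.427 = 2.713 mol O2; 3.842 mol is available, so SO2 is limiting.
n(SO3) = (2/2) × 5.427 = 5.427 mol
V(SO3) = nRT/P = 5.427 × 8.314 × 938 / 64.5 = 656.2 L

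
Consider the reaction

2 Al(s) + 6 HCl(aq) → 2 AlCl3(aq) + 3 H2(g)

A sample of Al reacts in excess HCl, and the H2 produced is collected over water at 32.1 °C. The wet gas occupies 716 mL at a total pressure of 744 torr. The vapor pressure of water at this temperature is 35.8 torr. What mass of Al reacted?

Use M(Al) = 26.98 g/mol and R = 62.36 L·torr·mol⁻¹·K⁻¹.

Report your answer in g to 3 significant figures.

0.479 g

P(H2) = 744 − 35.8 = 708.2 torr
n(H2) = PV/RT = (708.2 × 0.7160) / (62.36 × 305.25) = 0.02664 mol
n(Al) = (2/3) × 0.02664 = 0.01776 mol
m(Al) = 0.01776 × 26.98 = 0.4792 g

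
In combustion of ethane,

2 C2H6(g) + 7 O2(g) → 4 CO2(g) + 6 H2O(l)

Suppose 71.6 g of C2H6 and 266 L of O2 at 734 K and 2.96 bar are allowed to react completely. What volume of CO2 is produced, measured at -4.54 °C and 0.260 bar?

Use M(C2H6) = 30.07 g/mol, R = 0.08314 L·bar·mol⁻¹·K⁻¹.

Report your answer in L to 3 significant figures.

n(C2H6) = 71.6 / 30.07 = 2.381 mol
n(O2) = PV/RT = (2.96 × 266) / (0.08314 × 734) = 12.90 mol
For 2.381 mol C2H6, stoichiometry requires (7/2) × 2.381 = 8.333 mol O2; 12.90 mol is available, so C2H6 is limiting.
n(CO2) = (4/2) × 2.381 = 4.762 mol
V(CO2) = nRT/P = 4.762 × 0.08314 × 268.61 / 0.260 = 409.0 L

409 L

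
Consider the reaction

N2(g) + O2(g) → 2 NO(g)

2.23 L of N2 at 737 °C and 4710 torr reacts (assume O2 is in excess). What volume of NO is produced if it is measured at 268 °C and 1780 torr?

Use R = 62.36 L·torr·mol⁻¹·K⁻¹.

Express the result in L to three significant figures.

6.32 L

n(N2) = PV/RT = (4710 × 2.23) / (62.36 × 1010.15) = 0.1667 mol
n(NO) = (2/1) × 0.1667 = 0.3334 mol
V = nRT/P = 0.3334 × 62.36 × 541.15 / 1780 = 6.321 L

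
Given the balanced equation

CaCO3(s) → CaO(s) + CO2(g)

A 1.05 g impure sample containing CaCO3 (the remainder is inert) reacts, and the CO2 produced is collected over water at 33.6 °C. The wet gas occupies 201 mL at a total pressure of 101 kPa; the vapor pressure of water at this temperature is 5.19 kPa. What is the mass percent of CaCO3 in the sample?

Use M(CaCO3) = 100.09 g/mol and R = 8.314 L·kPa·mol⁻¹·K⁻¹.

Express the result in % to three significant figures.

P(CO2) = 101 − 5.19 = 95.81 kPa
n(CO2) = PV/RT = (95.81 × 0.2010) / (8.314 × 306.75) = 0.007551 mol
n(CaCO3) = (1/1) × 0.007551 = 0.007551 mol
m(CaCO3) = 0.007551 × 100.09 = 0.7558 g
%CaCO3 = 0.7558 / 1.05 × 100 = 71.98%

72.0 %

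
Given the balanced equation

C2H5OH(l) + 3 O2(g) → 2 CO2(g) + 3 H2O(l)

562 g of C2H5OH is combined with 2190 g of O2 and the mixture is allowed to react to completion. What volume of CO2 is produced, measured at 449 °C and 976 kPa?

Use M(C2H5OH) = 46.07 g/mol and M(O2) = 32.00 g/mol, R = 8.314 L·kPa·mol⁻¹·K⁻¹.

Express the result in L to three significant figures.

n(C2H5OH) = 562 / 46.07 = 12.20 mol
n(O2) = 2190 / 32.00 = 68.44 mol
For 12.20 mol C2H5OH, stoichiometry requires (3/1) × 12.20 = 36.60 mol O2; 68.44 mol is available, so C2H5OH is limiting.
n(CO2) = (2/1) × 12.20 = 24.40 mol
V(CO2) = nRT/P = 24.40 × 8.314 × 722.15 / 976 = 150.1 L

150 L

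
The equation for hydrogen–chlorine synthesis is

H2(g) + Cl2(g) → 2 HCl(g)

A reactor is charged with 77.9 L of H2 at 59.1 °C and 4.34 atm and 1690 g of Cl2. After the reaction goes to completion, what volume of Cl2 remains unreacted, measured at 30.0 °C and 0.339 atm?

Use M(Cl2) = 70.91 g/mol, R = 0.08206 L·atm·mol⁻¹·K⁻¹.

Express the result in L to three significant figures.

839 L

n(H2) = PV/RT = (4.34 × 77.9) / (0.08206 × 332.25) = 12.40 mol
n(Cl2) = 1690 / 70.91 = 23.83 mol
For 12.40 mol H2, stoichiometry requires (1/1) × 12.40 = 12.40 mol Cl2; 23.83 mol is available, so H2 is limiting.
n(Cl2) consumed = (1/1) × 12.40 = 12.40 mol; remaining = 23.83 − 12.40 = 11.43 mol
V(Cl2) = nRT/P = 11.43 × 0.08206 × 303.15 / 0.339 = 838.8 L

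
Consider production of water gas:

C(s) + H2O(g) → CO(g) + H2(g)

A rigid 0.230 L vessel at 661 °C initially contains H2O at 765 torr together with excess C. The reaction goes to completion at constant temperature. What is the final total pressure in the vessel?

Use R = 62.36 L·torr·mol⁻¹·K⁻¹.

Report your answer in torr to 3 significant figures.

1530 torr

At constant T and V, P ∝ n(gas): 1 mol gas → 2 mol gas.
P_final = (2/1) × 765 = 1530 torr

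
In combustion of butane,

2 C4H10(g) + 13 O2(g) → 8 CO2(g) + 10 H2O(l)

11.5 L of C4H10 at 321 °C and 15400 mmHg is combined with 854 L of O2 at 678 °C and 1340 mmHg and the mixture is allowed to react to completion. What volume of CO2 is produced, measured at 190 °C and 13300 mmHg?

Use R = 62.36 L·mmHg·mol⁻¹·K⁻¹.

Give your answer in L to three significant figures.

n(C4H10) = PV/RT = (15400 × 11.5) / (62.36 × 594.15) = 4.780 mol
n(O2) = PV/RT = (1340 × 854) / (62.36 × 951.15) = 19.29 mol
For 4.780 mol C4H10, stoichiometry requires (13/2) × 4.780 = 31.07 mol O2; 19.29 mol is available, so O2 is limiting.
n(CO2) = (8/13) × 19.29 = 11.87 mol
V(CO2) = nRT/P = 11.87 × 62.36 × 463.15 / 13300 = 25.78 L

25.8 L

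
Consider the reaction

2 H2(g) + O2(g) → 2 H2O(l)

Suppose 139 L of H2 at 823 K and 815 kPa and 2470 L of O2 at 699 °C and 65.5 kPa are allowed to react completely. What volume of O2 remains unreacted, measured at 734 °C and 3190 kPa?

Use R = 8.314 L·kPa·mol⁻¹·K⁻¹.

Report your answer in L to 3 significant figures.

30.8 L

n(H2) = PV/RT = (815 × 139) / (8.314 × 823) = 16.56 mol
n(O2) = PV/RT = (65.5 × 2470) / (8.314 × 972.15) = 20.02 mol
For 16.56 mol H2, stoichiometry requires (1/2) × 16.56 = 8.280 mol O2; 20.02 mol is available, so H2 is limiting.
n(O2) consumed = (1/2) × 16.56 = 8.280 mol; remaining = 20.02 − 8.280 = 11.74 mol
V(O2) = nRT/P = 11.74 × 8.314 × 1007.15 / 3190 = 30.82 L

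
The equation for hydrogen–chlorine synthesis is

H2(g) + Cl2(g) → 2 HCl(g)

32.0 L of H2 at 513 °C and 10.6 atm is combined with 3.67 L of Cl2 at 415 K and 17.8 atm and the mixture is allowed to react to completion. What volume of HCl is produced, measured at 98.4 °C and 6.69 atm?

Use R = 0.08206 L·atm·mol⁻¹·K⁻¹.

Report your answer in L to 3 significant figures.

n(H2) = PV/RT = (10.6 × 32.0) / (0.08206 × 786.15) = 5.258 mol
n(Cl2) = PV/RT = (17.8 × 3.67) / (0.08206 × 415) = 1.918 mol
For 5.258 mol H2, stoichiometry requires (1/1) × 5.258 = 5.258 mol Cl2; 1.918 mol is available, so Cl2 is limiting.
n(HCl) = (2/1) × 1.918 = 3.836 mol
V(HCl) = nRT/P = 3.836 × 0.08206 × 371.55 / 6.69 = 17.48 L

17.5 L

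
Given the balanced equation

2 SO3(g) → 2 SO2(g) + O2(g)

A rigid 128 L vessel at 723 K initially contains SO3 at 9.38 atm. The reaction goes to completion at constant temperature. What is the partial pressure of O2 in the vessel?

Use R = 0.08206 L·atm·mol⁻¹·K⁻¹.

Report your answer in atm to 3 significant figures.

4.69 atm

n(SO3)₀ = PV/RT = (9.38 × 128) / (0.08206 × 723) = 20.24 mol
n(O2) = (1/2) × 20.24 = 10.12 mol
P(O2) = nRT/V = 10.12 × 0.08206 × 723 / 128 = 4.691 atm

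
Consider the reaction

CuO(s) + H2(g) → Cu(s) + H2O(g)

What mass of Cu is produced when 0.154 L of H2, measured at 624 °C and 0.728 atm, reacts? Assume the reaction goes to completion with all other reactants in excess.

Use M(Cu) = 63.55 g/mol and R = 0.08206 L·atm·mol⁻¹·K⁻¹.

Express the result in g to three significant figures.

0.0968 g

n(H2) = PV/RT = (0.728 × 0.154) / (0.08206 × 897.15) = 0.001523 mol
n(Cu) = (1/1) × 0.001523 = 0.001523 mol
m(Cu) = 0.001523 × 63.55 = 0.09679 g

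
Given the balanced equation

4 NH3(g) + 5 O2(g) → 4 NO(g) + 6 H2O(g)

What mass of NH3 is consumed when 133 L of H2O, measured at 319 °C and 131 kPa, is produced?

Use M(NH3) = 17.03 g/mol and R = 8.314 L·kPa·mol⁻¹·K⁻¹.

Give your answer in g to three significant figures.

40.2 g

n(H2O) = PV/RT = (131 × 133) / (8.314 × 592.15) = 3.539 mol
n(NH3) = (4/6) × 3.539 = 2.359 mol
m(NH3) = 2.359 × 17.03 = 40.17 g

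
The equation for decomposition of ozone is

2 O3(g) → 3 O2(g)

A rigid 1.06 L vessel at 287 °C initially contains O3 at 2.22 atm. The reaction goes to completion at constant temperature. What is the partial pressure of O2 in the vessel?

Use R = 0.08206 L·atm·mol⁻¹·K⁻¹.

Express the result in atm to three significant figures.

3.33 atm

n(O3)₀ = PV/RT = (2.22 × 1.06) / (0.08206 × 560.15) = 0.05119 mol
n(O2) = (3/2) × 0.05119 = 0.07678 mol
P(O2) = nRT/V = 0.07678 × 0.08206 × 560.15 / 1.06 = 3.329 atm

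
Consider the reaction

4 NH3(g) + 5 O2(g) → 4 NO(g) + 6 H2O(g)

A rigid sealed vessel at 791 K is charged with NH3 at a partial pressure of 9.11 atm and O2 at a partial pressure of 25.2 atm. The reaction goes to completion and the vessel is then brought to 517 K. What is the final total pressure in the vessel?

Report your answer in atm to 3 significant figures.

23.9 atm

Because the vessel is rigid and T is held at 791 K, work the stoichiometry in partial pressures (P_i = n_iRT/V).
P(O2) required for 9.11 atm of NH3 = (5/4) × 9.11 = 11.39 atm; available 25.2 atm, so NH3 is limiting.
P(O2) remaining = 25.2 − (5/4) × 9.11 = 13.81 atm
P(gaseous products) = (4+6)/4 × 9.11 = 22.77 atm
P_total at 791 K = 13.81 + 22.77 = 36.58 atm
Scaling to 517 K: P = 36.58 × 517/791 = 23.91 atm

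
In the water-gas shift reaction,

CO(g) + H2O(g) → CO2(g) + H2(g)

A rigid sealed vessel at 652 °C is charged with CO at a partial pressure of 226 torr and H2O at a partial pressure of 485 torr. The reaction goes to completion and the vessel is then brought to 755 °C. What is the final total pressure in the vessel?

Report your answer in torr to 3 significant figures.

790 torr

Because the vessel is rigid and T is held at 652 °C, work the stoichiometry in partial pressures (P_i = n_iRT/V).
P(H2O) required for 226 torr of CO = (1/1) × 226 = 226.0 torr; available 485 torr, so CO is limiting.
P(H2O) remaining = 485 − (1/1) × 226 = 259.0 torr
P(gaseous products) = (1+1)/1 × 226 = 452.0 torr
P_total at 652 °C = 259.0 + 452.0 = 711.0 torr
Scaling to 755 °C: P = 711.0 × 1028.15/925.15 = 790.2 torr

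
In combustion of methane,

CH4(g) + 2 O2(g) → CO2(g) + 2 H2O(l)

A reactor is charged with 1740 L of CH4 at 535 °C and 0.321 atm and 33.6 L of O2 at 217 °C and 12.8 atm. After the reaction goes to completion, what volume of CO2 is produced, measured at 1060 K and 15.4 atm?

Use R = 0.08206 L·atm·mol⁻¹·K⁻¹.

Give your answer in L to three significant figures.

30.2 L

n(CH4) = PV/RT = (0.321 × 1740) / (0.08206 × 808.15) = 8.422 mol
n(O2) = PV/RT = (12.8 × 33.6) / (0.08206 × 490.15) = 10.69 mol
For 8.422 mol CH4, stoichiometry requires (2/1) × 8.422 = 16.84 mol O2; 10.69 mol is available, so O2 is limiting.
n(CO2) = (1/2) × 10.69 = 5.345 mol
V(CO2) = nRT/P = 5.345 × 0.08206 × 1060 / 15.4 = 30.19 L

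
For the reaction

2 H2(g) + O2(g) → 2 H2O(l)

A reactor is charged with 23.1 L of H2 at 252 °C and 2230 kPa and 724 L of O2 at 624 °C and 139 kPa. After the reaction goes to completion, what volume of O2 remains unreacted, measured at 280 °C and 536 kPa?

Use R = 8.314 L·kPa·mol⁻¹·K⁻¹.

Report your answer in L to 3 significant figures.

n(H2) = PV/RT = (2230 × 23.1) / (8.314 × 525.15) = 11.80 mol
n(O2) = PV/RT = (139 × 724) / (8.314 × 897.15) = 13.49 mol
For 11.80 mol H2, stoichiometry requires (1/2) × 11.80 = 5.900 mol O2; 13.49 mol is available, so H2 is limiting.
n(O2) consumed = (1/2) × 11.80 = 5.900 mol; remaining = 13.49 − 5.900 = 7.590 mol
V(O2) = nRT/P = 7.590 × 8.314 × 553.15 / 536 = 65.12 L

65.1 L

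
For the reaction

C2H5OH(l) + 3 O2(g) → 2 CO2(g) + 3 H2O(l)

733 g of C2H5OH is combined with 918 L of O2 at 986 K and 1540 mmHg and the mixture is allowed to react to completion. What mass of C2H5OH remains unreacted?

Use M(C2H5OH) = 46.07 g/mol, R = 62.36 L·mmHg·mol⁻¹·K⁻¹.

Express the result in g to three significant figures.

380 g

n(C2H5OH) = 733 / 46.07 = 15.91 mol
n(O2) = PV/RT = (1540 × 918) / (62.36 × 986) = 22.99 mol
For 15.91 mol C2H5OH, stoichiometry requires (3/1) × 15.91 = 47.73 mol O2; 22.99 mol is available, so O2 is limiting.
n(C2H5OH) consumed = (1/3) × 22.99 = 7.663 mol; remaining = 15.91 − 7.663 = 8.247 mol
m(C2H5OH) = 8.247 × 46.07 = 379.9 g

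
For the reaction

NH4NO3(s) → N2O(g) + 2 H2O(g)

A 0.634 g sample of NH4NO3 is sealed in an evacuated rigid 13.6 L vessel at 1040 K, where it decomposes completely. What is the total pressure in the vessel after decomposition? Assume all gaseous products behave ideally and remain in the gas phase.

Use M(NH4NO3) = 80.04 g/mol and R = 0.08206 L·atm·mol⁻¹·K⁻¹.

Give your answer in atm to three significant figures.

0.149 atm

n(NH4NO3) = 0.634 / 80.04 = 0.007921 mol
n(gas produced) = (3/1) × 0.007921 = 0.02376 mol
P = nRT/V = 0.02376 × 0.08206 × 1040 / 13.6 = 0.1491 atm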